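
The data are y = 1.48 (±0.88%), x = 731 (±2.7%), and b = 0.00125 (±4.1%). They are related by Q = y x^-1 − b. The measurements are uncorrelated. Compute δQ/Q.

Let p = y·x^-1 = 0.00202. δp/p = √((1·δy/y)² + (-1·δx/x)²) = √(7.74e-05 + 0.000729) = 0.0284, so δp = 5.75e-05.
Q = p − b: δQ = √(δp² + δb²) = √(3.31e-09 + 2.63e-09) = 7.7e-05
Q = 0.000775, so δQ/Q = 7.7e-05/0.000775 = 0.0994.

0.0994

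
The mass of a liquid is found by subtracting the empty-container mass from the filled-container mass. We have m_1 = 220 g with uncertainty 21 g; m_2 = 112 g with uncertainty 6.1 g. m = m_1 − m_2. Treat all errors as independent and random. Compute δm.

21.9 g

Absolute uncertainties add in quadrature for a linear combination:
  (δm_1)² = 441;  (δm_2)² = 37.2
δm = √(478) = 21.9 g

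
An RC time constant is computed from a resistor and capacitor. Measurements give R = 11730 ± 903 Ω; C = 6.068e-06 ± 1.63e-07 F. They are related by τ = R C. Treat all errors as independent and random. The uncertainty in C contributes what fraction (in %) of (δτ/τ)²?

(δτ/τ)² = (1·δR/R)² + (1·δC/C)²
  R term: (1×0.0770)² = 0.00593
  C term: (1×0.0269)² = 0.000722
Total = 0.00665. Share from C = 0.000722/0.00665 = 0.109.

10.9%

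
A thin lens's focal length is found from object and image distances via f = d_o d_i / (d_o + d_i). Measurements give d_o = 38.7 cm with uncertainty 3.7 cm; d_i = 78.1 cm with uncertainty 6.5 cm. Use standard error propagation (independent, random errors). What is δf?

∂f/∂d_o = (d_i/(d_o+d_i))² = 0.447;  ∂f/∂d_i = (d_o/(d_o+d_i))² = 0.110
δf = √((∂f/∂d_o · δd_o)² + (∂f/∂d_i · δd_i)²) = √(2.74 + 0.509) = 1.80 cm

1.80 cm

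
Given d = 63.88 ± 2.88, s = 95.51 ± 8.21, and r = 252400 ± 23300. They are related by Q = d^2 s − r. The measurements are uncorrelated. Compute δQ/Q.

Let p = d^2·s = 389700. δp/p = √((2·δd/d)² + (1·δs/s)²) = √(0.00813 + 0.00739) = 0.125, so δp = 48600.
Q = p − r: δQ = √(δp² + δr²) = √(2.36e+09 + 5.43e+08) = 53900
Q = 137300, so δQ/Q = 53900/137300 = 0.392.

0.392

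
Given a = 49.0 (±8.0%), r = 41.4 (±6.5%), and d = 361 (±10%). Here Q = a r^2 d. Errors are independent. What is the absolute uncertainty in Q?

Each factor contributes (exponent × relative error)² to (δQ/Q)²:
  (1·δa/a)² = (1×0.0800)² = 0.00640;  (2·δr/r)² = (2×0.0650)² = 0.0169;  (1·δd/d)² = (1×0.100)² = 0.0100
δQ/Q = √(0.0333) = 0.182
Q = 3.03e+07, so δQ = 0.182 × 3.03e+07 = 5.53e+06.

5.53e+06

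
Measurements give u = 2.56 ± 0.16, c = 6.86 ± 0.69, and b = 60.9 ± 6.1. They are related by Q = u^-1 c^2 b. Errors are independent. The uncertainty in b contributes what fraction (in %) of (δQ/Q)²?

(δQ/Q)² = (-1·δu/u)² + (2·δc/c)² + (1·δb/b)²
  u term: (-1×0.0625)² = 0.00391
  c term: (2×0.101)² = 0.0405
  b term: (1×0.100)² = 0.0100
Total = 0.0544. Share from b = 0.0100/0.0544 = 0.184.

18.4%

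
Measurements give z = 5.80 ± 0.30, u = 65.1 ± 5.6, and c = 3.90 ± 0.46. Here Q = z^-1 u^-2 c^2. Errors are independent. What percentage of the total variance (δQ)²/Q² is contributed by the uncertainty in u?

(δQ/Q)² = (-1·δz/z)² + (-2·δu/u)² + (2·δc/c)²
  z term: (-1×0.0517)² = 0.00268
  u term: (-2×0.0860)² = 0.0296
  c term: (2×0.118)² = 0.0556
Total = 0.0879. Share from u = 0.0296/0.0879 = 0.337.

33.7%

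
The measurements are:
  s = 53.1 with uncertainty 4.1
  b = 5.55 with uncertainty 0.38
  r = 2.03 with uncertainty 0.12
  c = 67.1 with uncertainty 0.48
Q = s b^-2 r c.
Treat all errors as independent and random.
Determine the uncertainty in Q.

39.5

Each factor contributes (exponent × relative error)² to (δQ/Q)²:
  (1·δs/s)² = (1×0.0772)² = 0.00596;  (-2·δb/b)² = (-2×0.0685)² = 0.0188;  (1·δr/r)² = (1×0.0591)² = 0.00349;  (1·δc/c)² = (1×0.00715)² = 5.12e-05
δQ/Q = √(0.0283) = 0.168
Q = 235, so δQ = 0.168 × 235 = 39.5.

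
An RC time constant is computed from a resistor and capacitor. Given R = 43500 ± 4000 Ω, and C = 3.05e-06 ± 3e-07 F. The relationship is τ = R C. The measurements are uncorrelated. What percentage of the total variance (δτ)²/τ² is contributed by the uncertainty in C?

(δτ/τ)² = (1·δR/R)² + (1·δC/C)²
  R term: (1×0.0920)² = 0.00846
  C term: (1×0.0984)² = 0.00967
Total = 0.0181. Share from C = 0.00967/0.0181 = 0.534.

53.4%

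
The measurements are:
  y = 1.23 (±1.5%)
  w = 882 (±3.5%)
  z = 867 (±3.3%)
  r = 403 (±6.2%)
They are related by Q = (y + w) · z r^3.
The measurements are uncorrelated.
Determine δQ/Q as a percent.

Let u = y + w = 883. δu = √(δy² + δw²) = √(0.000340 + 953) = 30.9, so δu/u = 0.0350.
Q is then a monomial in u, z, r:
δQ/Q = √((δu/u)² + (1·δz/z)² + (3·δr/r)²) = √(0.00122 + 0.00109 + 0.0346) = 0.192

19.2%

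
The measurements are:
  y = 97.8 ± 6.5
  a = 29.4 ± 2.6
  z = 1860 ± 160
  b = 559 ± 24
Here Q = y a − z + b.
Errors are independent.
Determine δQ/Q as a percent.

Let p = y·a = 2880. δp/p = √((1·δy/y)² + (1·δa/a)²) = √(0.00442 + 0.00782) = 0.111, so δp = 318.
Q = p − z + b: δQ = √(δp² + δz² + δb²) = √(1.01e+05 + 25600 + 576) = 357
Q = 1570, so δQ/Q = 357/1570 = 0.227.

22.7%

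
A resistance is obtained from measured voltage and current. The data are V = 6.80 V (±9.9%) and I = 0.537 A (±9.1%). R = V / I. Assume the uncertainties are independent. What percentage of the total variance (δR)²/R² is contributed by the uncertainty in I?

(δR/R)² = (1·δV/V)² + (-1·δI/I)²
  V term: (1×0.0990)² = 0.00980
  I term: (-1×0.0910)² = 0.00828
Total = 0.0181. Share from I = 0.00828/0.0181 = 0.458.

45.8%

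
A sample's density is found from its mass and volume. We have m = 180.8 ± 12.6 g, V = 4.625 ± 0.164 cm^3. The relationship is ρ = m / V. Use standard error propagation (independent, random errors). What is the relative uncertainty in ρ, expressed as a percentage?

Each factor contributes (exponent × relative error)² to (δρ/ρ)²:
  (1·δm/m)² = (1×0.0697)² = 0.00486;  (-1·δV/V)² = (-1×0.0355)² = 0.00126
δρ/ρ = √(0.00611) = 0.0782

7.82%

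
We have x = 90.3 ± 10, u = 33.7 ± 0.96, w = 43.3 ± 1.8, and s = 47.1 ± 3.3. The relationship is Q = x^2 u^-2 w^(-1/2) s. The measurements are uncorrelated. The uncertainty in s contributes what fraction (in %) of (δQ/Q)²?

(δQ/Q)² = (2·δx/x)² + (-2·δu/u)² + (−½·δw/w)² + (1·δs/s)²
  x term: (2×0.111)² = 0.0491
  u term: (-2×0.0285)² = 0.00325
  w term: (-0.5×0.0416)² = 0.000432
  s term: (1×0.0701)² = 0.00491
Total = 0.0576. Share from s = 0.00491/0.0576 = 0.0852.

8.52%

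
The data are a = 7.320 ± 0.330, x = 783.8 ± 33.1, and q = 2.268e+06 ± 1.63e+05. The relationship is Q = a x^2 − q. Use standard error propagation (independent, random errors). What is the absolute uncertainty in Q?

Let p = a·x^2 = 4.497e+06. δp/p = √((1·δa/a)² + (2·δx/x)²) = √(0.00203 + 0.00713) = 0.0957, so δp = 4.31e+05.
Q = p − q: δQ = √(δp² + δq²) = √(1.85e+11 + 2.66e+10) = 4.6e+05

4.6e+05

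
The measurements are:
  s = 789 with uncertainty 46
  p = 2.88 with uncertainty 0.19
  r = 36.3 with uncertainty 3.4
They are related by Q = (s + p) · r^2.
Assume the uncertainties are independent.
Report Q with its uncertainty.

(1.04 ± 0.205) × 10^6

Let u = s + p = 792. δu = √(δs² + δp²) = √(2120 + 0.0361) = 46.0, so δu/u = 0.0581.
Q is then a monomial in u, r:
δQ/Q = √((δu/u)² + (2·δr/r)²) = √(0.00337 + 0.0351) = 0.196
Q = 1.04e+06, so δQ = 0.196 × 1.04e+06 = 2.05e+05.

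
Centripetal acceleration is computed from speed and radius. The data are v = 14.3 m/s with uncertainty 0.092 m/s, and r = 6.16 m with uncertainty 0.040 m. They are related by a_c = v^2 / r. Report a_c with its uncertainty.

33.2 ± 0.478 m/s^2

For a monomial a_c ∝ v^2, r^-1, fractional errors add in quadrature:
  (2·δv/v)² = (2×0.00643)² = 0.000166;  (-1·δr/r)² = (-1×0.00649)² = 4.22e-05
δa_c/a_c = √(0.000208) = 0.0144
a_c = 33.2 m/s^2, so δa_c = 0.0144 × 33.2 = 0.478 m/s^2.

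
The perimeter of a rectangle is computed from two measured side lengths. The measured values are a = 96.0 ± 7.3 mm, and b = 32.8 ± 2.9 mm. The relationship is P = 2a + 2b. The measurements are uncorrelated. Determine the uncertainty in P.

15.7 mm

Each term contributes (cᵢ δxᵢ)² to (δP)²:
  (2·δa)² = 213;  (2·δb)² = 33.6
δP = √(247) = 15.7 mm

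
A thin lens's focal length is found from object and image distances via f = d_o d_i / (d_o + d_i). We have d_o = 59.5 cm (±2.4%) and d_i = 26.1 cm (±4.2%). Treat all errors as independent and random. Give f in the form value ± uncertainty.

∂f/∂d_o = (d_i/(d_o+d_i))² = 0.0930;  ∂f/∂d_i = (d_o/(d_o+d_i))² = 0.483
δf = √((∂f/∂d_o · δd_o)² + (∂f/∂d_i · δd_i)²) = √(0.0176 + 0.281) = 0.546 cm
f = 18.1 cm.

18.1 ± 0.546 cm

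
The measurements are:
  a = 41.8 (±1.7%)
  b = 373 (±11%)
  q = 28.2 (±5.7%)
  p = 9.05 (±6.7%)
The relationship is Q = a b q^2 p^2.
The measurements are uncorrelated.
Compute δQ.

2.11e+08

For a monomial Q ∝ a, b, q^2, p^2, fractional errors add in quadrature:
  (1·δa/a)² = (1×0.0170)² = 0.000289;  (1·δb/b)² = (1×0.110)² = 0.0121;  (2·δq/q)² = (2×0.0570)² = 0.0130;  (2·δp/p)² = (2×0.0670)² = 0.0180
δQ/Q = √(0.0433) = 0.208
Q = 1.02e+09, so δQ = 0.208 × 1.02e+09 = 2.11e+08.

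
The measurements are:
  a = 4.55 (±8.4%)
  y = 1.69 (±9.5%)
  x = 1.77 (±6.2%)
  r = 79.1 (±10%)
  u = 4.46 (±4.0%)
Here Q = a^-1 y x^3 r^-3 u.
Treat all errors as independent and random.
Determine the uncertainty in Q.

7e-06

Relative error in a monomial: (δQ/Q)² = Σ (nᵢ · δxᵢ/xᵢ)².
  (-1·δa/a)² = (-1×0.0840)² = 0.00706;  (1·δy/y)² = (1×0.0950)² = 0.00903;  (3·δx/x)² = (3×0.0620)² = 0.0346;  (-3·δr/r)² = (-3×0.100)² = 0.0900;  (1·δu/u)² = (1×0.0400)² = 0.00160
δQ/Q = √(0.142) = 0.377
Q = 1.86e-05, so δQ = 0.377 × 1.86e-05 = 7e-06.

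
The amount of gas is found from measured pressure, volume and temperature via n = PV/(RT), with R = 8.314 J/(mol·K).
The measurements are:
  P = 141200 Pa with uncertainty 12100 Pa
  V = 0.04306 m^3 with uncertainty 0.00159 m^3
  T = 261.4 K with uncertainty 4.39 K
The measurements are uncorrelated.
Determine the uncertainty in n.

Each factor contributes (exponent × relative error)² to (δn/n)²:
  (1·δP/P)² = (1×0.0857)² = 0.00734;  (1·δV/V)² = (1×0.0369)² = 0.00136;  (-1·δT/T)² = (-1×0.0168)² = 0.000282
δn/n = √(0.00899) = 0.0948
n = 2.798 mol, so δn = 0.0948 × 2.798 = 0.265 mol.

0.265 mol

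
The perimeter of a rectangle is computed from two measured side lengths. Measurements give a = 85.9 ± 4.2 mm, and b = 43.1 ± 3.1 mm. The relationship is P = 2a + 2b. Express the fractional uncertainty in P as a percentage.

P is a linear combination, so absolute uncertainties add in quadrature:
  (2·δa)² = 70.6;  (2·δb)² = 38.4
δP = √(109) = 10.4 mm
P = 258 mm, so δP/P = 10.4/258 = 0.0405.

4.05%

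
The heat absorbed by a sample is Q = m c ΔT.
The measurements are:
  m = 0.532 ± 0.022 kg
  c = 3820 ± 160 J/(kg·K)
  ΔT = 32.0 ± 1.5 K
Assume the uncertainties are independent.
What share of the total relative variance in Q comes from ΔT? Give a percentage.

38.8%

(δQ/Q)² = (1·δm/m)² + (1·δc/c)² + (1·δΔT/ΔT)²
  m term: (1×0.0414)² = 0.00171
  c term: (1×0.0419)² = 0.00175
  ΔT term: (1×0.0469)² = 0.00220
Total = 0.00566. Share from ΔT = 0.00220/0.00566 = 0.388.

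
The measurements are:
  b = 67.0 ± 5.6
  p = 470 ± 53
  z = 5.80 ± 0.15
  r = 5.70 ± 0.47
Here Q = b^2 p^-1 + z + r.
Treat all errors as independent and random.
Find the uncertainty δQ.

Let w = b^2·p^-1 = 9.55. δw/w = √((2·δb/b)² + (-1·δp/p)²) = √(0.0279 + 0.0127) = 0.202, so δw = 1.93.
Q = w + z + r: δQ = √(δw² + δz² + δr²) = √(3.71 + 0.0225 + 0.221) = 1.99

1.99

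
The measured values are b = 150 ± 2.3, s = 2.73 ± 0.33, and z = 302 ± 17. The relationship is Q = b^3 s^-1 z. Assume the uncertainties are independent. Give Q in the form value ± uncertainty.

Each factor contributes (exponent × relative error)² to (δQ/Q)²:
  (3·δb/b)² = (3×0.0153)² = 0.00212;  (-1·δs/s)² = (-1×0.121)² = 0.0146;  (1·δz/z)² = (1×0.0563)² = 0.00317
δQ/Q = √(0.0199) = 0.141
Q = 3.73e+08, so δQ = 0.141 × 3.73e+08 = 5.27e+07.

(3.73 ± 0.527) × 10^8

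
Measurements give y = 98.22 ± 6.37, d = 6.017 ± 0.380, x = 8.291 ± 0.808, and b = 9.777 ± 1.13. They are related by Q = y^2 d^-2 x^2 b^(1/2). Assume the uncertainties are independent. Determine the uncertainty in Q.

Products/powers → add relative errors in quadrature, weighted by exponent:
  (2·δy/y)² = (2×0.0649)² = 0.0168;  (-2·δd/d)² = (-2×0.0632)² = 0.0160;  (2·δx/x)² = (2×0.0975)² = 0.0380;  (½·δb/b)² = (0.5×0.116)² = 0.00334
δQ/Q = √(0.0741) = 0.272
Q = 57270, so δQ = 0.272 × 57270 = 15600.

15600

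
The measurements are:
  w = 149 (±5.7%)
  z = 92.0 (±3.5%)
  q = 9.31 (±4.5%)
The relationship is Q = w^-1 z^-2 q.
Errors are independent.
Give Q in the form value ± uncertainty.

(7.38 ± 0.745) × 10^-6

Relative error in a monomial: (δQ/Q)² = Σ (nᵢ · δxᵢ/xᵢ)².
  (-1·δw/w)² = (-1×0.0570)² = 0.00325;  (-2·δz/z)² = (-2×0.0350)² = 0.00490;  (1·δq/q)² = (1×0.0450)² = 0.00202
δQ/Q = √(0.0102) = 0.101
Q = 7.38e-06, so δQ = 0.101 × 7.38e-06 = 7.45e-07.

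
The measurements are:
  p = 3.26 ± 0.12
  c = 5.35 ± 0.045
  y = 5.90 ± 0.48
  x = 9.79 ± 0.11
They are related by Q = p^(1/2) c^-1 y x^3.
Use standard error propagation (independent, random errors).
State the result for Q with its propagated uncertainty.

1870 ± 169

For a monomial Q ∝ p^(1/2), c^-1, y, x^3, fractional errors add in quadrature:
  (½·δp/p)² = (0.5×0.0368)² = 0.000339;  (-1·δc/c)² = (-1×0.00841)² = 7.07e-05;  (1·δy/y)² = (1×0.0814)² = 0.00662;  (3·δx/x)² = (3×0.0112)² = 0.00114
δQ/Q = √(0.00816) = 0.0904
Q = 1870, so δQ = 0.0904 × 1870 = 169.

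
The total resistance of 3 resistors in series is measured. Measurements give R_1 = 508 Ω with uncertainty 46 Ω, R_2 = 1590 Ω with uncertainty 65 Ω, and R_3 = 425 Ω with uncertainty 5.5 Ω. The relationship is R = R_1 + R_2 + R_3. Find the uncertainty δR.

Each term contributes (cᵢ δxᵢ)² to (δR)²:
  (δR_1)² = 2120;  (δR_2)² = 4220;  (δR_3)² = 30.2
δR = √(6370) = 79.8 Ω

79.8 Ω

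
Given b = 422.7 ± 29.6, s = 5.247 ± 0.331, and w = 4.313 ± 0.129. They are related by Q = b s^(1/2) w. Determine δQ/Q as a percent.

Q is a product of powers, so relative uncertainties combine in quadrature:
  (1·δb/b)² = (1×0.0700)² = 0.00490;  (½·δs/s)² = (0.5×0.0631)² = 0.000995;  (1·δw/w)² = (1×0.0299)² = 0.000895
δQ/Q = √(0.00679) = 0.0824

8.24%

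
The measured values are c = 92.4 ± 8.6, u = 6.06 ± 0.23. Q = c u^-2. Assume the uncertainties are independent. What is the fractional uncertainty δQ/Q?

0.120

For a monomial Q ∝ c, u^-2, fractional errors add in quadrature:
  (1·δc/c)² = (1×0.0931)² = 0.00866;  (-2·δu/u)² = (-2×0.0380)² = 0.00576
δQ/Q = √(0.0144) = 0.120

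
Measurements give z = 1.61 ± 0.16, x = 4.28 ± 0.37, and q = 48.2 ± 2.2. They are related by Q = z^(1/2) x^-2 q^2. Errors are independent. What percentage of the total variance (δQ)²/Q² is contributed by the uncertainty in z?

(δQ/Q)² = (½·δz/z)² + (-2·δx/x)² + (2·δq/q)²
  z term: (0.5×0.0994)² = 0.00247
  x term: (-2×0.0864)² = 0.0299
  q term: (2×0.0456)² = 0.00833
Total = 0.0407. Share from z = 0.00247/0.0407 = 0.0607.

6.07%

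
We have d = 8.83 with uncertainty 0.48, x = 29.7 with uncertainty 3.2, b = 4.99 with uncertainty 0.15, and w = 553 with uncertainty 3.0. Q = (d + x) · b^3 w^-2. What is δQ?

Let u = d + x = 38.5. δu = √(δd² + δx²) = √(0.230 + 10.2) = 3.24, so δu/u = 0.0840.
Q is then a monomial in u, b, w:
δQ/Q = √((δu/u)² + (3·δb/b)² + (-2·δw/w)²) = √(0.00705 + 0.00813 + 0.000118) = 0.124
Q = 0.0157, so δQ = 0.124 × 0.0157 = 0.00194.

0.00194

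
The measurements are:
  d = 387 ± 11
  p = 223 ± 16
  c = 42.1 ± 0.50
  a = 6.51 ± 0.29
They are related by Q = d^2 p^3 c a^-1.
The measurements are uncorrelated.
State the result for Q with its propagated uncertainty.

(1.07 ± 0.244) × 10^13

Q is a product of powers, so relative uncertainties combine in quadrature:
  (2·δd/d)² = (2×0.0284)² = 0.00323;  (3·δp/p)² = (3×0.0717)² = 0.0463;  (1·δc/c)² = (1×0.0119)² = 0.000141;  (-1·δa/a)² = (-1×0.0445)² = 0.00198
δQ/Q = √(0.0517) = 0.227
Q = 1.07e+13, so δQ = 0.227 × 1.07e+13 = 2.44e+12.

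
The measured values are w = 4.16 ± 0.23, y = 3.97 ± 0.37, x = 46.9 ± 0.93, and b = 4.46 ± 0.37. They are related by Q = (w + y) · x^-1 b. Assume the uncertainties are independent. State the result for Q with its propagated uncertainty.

0.773 ± 0.0779

Let u = w + y = 8.13. δu = √(δw² + δy²) = √(0.0529 + 0.137) = 0.436, so δu/u = 0.0536.
Q is then a monomial in u, x, b:
δQ/Q = √((δu/u)² + (-1·δx/x)² + (1·δb/b)²) = √(0.00287 + 0.000393 + 0.00688) = 0.101
Q = 0.773, so δQ = 0.101 × 0.773 = 0.0779.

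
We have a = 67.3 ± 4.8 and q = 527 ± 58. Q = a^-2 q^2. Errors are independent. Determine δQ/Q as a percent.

26.2%

Relative error in a monomial: (δQ/Q)² = Σ (nᵢ · δxᵢ/xᵢ)².
  (-2·δa/a)² = (-2×0.0713)² = 0.0203;  (2·δq/q)² = (2×0.110)² = 0.0485
δQ/Q = √(0.0688) = 0.262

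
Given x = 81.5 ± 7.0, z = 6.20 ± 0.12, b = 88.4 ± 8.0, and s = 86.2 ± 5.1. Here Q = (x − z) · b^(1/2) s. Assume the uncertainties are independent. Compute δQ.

7270

Let u = x − z = 75.3. δu = √(δx² + δz²) = √(49.0 + 0.0144) = 7.00, so δu/u = 0.0930.
Q is then a monomial in u, b, s:
δQ/Q = √((δu/u)² + (½·δb/b)² + (1·δs/s)²) = √(0.00864 + 0.00205 + 0.00350) = 0.119
Q = 61000, so δQ = 0.119 × 61000 = 7270.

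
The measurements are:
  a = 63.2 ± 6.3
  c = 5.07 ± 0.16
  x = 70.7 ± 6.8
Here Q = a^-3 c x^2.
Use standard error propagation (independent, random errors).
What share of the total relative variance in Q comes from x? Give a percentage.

29.0%

(δQ/Q)² = (-3·δa/a)² + (1·δc/c)² + (2·δx/x)²
  a term: (-3×0.0997)² = 0.0894
  c term: (1×0.0316)² = 0.000996
  x term: (2×0.0962)² = 0.0370
Total = 0.127. Share from x = 0.0370/0.127 = 0.290.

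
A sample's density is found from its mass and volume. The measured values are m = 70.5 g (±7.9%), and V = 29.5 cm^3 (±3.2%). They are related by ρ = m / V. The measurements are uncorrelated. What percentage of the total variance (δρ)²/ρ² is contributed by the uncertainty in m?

(δρ/ρ)² = (1·δm/m)² + (-1·δV/V)²
  m term: (1×0.0790)² = 0.00624
  V term: (-1×0.0320)² = 0.00102
Total = 0.00726. Share from m = 0.00624/0.00726 = 0.859.

85.9%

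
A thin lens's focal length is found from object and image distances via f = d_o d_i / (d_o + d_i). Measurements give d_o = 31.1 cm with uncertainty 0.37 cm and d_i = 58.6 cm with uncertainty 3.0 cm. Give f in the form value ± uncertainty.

∂f/∂d_o = (d_i/(d_o+d_i))² = 0.427;  ∂f/∂d_i = (d_o/(d_o+d_i))² = 0.120
δf = √((∂f/∂d_o · δd_o)² + (∂f/∂d_i · δd_i)²) = √(0.0249 + 0.130) = 0.394 cm
f = 20.3 cm.

20.3 ± 0.394 cm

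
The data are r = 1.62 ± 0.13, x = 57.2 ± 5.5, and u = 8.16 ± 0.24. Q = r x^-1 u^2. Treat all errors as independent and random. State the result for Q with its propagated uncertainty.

Relative error in a monomial: (δQ/Q)² = Σ (nᵢ · δxᵢ/xᵢ)².
  (1·δr/r)² = (1×0.0802)² = 0.00644;  (-1·δx/x)² = (-1×0.0962)² = 0.00925;  (2·δu/u)² = (2×0.0294)² = 0.00346
δQ/Q = √(0.0191) = 0.138
Q = 1.89, so δQ = 0.138 × 1.89 = 0.261.

1.89 ± 0.261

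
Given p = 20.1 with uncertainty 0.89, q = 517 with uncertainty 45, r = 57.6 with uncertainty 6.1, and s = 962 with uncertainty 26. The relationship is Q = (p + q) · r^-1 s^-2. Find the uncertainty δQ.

Let u = p + q = 537. δu = √(δp² + δq²) = √(0.792 + 2020) = 45.0, so δu/u = 0.0838.
Q is then a monomial in u, r, s:
δQ/Q = √((δu/u)² + (-1·δr/r)² + (-2·δs/s)²) = √(0.00702 + 0.0112 + 0.00292) = 0.145
Q = 1.01e-05, so δQ = 0.145 × 1.01e-05 = 1.47e-06.

1.47e-06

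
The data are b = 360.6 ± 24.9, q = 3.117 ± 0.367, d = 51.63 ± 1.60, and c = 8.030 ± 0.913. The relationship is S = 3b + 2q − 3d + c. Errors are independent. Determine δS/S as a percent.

7.95%

For a sum/difference, combine absolute errors in quadrature:
  (3·δb)² = 5580;  (2·δq)² = 0.539;  (3·δd)² = 23.0;  (δc)² = 0.834
δS = √(5600) = 74.9
S = 941.2, so δS/S = 74.9/941.2 = 0.0795.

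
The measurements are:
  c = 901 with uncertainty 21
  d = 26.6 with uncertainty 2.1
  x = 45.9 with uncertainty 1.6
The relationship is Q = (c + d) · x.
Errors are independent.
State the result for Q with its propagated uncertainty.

Let u = c + d = 928. δu = √(δc² + δd²) = √(441 + 4.41) = 21.1, so δu/u = 0.0228.
Q is then a monomial in u, x:
δQ/Q = √((δu/u)² + (1·δx/x)²) = √(0.000518 + 0.00122) = 0.0416
Q = 42600, so δQ = 0.0416 × 42600 = 1770.

42600 ± 1770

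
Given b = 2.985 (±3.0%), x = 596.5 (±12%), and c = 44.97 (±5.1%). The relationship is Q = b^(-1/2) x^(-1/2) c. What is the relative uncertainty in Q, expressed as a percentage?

8.02%

For a monomial Q ∝ b^(-1/2), x^(-1/2), c, fractional errors add in quadrature:
  (−½·δb/b)² = (-0.5×0.0300)² = 0.000225;  (−½·δx/x)² = (-0.5×0.120)² = 0.00360;  (1·δc/c)² = (1×0.0510)² = 0.00260
δQ/Q = √(0.00643) = 0.0802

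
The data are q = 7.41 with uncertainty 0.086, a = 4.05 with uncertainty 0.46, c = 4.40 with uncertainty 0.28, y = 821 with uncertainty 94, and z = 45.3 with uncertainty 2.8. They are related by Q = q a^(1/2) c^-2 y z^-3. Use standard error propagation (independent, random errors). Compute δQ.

0.00176

For a monomial Q ∝ q, a^(1/2), c^-2, y, z^-3, fractional errors add in quadrature:
  (1·δq/q)² = (1×0.0116)² = 0.000135;  (½·δa/a)² = (0.5×0.114)² = 0.00323;  (-2·δc/c)² = (-2×0.0636)² = 0.0162;  (1·δy/y)² = (1×0.114)² = 0.0131;  (-3·δz/z)² = (-3×0.0618)² = 0.0344
δQ/Q = √(0.0671) = 0.259
Q = 0.00680, so δQ = 0.259 × 0.00680 = 0.00176.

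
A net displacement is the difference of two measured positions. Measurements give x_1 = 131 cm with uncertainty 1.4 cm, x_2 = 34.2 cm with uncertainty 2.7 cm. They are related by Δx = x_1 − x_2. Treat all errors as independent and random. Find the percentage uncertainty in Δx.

3.14%

Each term contributes (cᵢ δxᵢ)² to (δΔx)²:
  (δx_1)² = 1.96;  (δx_2)² = 7.29
δΔx = √(9.25) = 3.04 cm
Δx = 96.8 cm, so δΔx/Δx = 3.04/96.8 = 0.0314.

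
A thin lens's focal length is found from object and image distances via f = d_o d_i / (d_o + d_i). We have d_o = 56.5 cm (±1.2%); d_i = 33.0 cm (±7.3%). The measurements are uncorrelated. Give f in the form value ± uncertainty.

∂f/∂d_o = (d_i/(d_o+d_i))² = 0.136;  ∂f/∂d_i = (d_o/(d_o+d_i))² = 0.399
δf = √((∂f/∂d_o · δd_o)² + (∂f/∂d_i · δd_i)²) = √(0.00850 + 0.922) = 0.964 cm
f = 20.8 cm.

20.8 ± 0.964 cm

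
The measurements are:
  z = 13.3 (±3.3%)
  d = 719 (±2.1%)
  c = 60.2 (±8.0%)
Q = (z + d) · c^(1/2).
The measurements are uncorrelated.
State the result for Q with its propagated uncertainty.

Let u = z + d = 732. δu = √(δz² + δd²) = √(0.193 + 228) = 15.1, so δu/u = 0.0206.
Q is then a monomial in u, c:
δQ/Q = √((δu/u)² + (½·δc/c)²) = √(0.000425 + 0.00160) = 0.0450
Q = 5680, so δQ = 0.0450 × 5680 = 256.

5680 ± 256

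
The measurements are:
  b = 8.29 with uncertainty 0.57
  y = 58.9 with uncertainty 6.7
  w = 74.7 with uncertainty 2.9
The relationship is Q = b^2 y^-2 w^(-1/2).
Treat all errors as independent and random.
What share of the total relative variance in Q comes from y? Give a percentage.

72.9%

(δQ/Q)² = (2·δb/b)² + (-2·δy/y)² + (−½·δw/w)²
  b term: (2×0.0688)² = 0.0189
  y term: (-2×0.114)² = 0.0518
  w term: (-0.5×0.0388)² = 0.000377
Total = 0.0710. Share from y = 0.0518/0.0710 = 0.729.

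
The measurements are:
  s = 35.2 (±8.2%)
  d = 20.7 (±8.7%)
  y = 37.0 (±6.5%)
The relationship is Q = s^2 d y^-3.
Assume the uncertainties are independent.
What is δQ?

0.136

Q is a product of powers, so relative uncertainties combine in quadrature:
  (2·δs/s)² = (2×0.0820)² = 0.0269;  (1·δd/d)² = (1×0.0870)² = 0.00757;  (-3·δy/y)² = (-3×0.0650)² = 0.0380
δQ/Q = √(0.0725) = 0.269
Q = 0.506, so δQ = 0.269 × 0.506 = 0.136.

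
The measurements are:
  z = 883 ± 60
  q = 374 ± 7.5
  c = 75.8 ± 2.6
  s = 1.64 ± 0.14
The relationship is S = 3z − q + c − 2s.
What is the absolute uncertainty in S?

For a sum/difference, combine absolute errors in quadrature:
  (3·δz)² = 32400;  (δq)² = 56.2;  (δc)² = 6.76;  (2·δs)² = 0.0784
δS = √(32500) = 180

180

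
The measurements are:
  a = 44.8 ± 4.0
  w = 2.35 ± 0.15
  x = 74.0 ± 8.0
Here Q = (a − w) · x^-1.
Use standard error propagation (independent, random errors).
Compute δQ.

Let u = a − w = 42.4. δu = √(δa² + δw²) = √(16.0 + 0.0225) = 4.00, so δu/u = 0.0943.
Q is then a monomial in u, x:
δQ/Q = √((δu/u)² + (-1·δx/x)²) = √(0.00889 + 0.0117) = 0.143
Q = 0.574, so δQ = 0.143 × 0.574 = 0.0823.

0.0823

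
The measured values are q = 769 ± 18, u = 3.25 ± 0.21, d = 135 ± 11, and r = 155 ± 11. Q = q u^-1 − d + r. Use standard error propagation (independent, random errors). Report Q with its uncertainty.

257 ± 22.5

Let p = q·u^-1 = 237. δp/p = √((1·δq/q)² + (-1·δu/u)²) = √(0.000548 + 0.00418) = 0.0687, so δp = 16.3.
Q = p − d + r: δQ = √(δp² + δd² + δr²) = √(264 + 121 + 121) = 22.5
Q = 257.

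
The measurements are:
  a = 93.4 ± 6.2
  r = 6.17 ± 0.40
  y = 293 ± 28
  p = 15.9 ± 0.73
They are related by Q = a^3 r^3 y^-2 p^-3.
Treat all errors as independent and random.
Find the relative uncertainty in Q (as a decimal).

Relative error in a monomial: (δQ/Q)² = Σ (nᵢ · δxᵢ/xᵢ)².
  (3·δa/a)² = (3×0.0664)² = 0.0397;  (3·δr/r)² = (3×0.0648)² = 0.0378;  (-2·δy/y)² = (-2×0.0956)² = 0.0365;  (-3·δp/p)² = (-3×0.0459)² = 0.0190
δQ/Q = √(0.133) = 0.365

0.365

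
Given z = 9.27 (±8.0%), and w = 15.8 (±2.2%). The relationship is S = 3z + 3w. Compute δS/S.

0.0327

Each term contributes (cᵢ δxᵢ)² to (δS)²:
  (3·δz)² = 4.95;  (3·δw)² = 1.09
δS = √(6.04) = 2.46
S = 75.2, so δS/S = 2.46/75.2 = 0.0327.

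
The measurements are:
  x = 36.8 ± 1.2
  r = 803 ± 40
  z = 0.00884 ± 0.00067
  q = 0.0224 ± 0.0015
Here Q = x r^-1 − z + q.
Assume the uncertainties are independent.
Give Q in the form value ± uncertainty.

0.0594 ± 0.00318

Let p = x·r^-1 = 0.0458. δp/p = √((1·δx/x)² + (-1·δr/r)²) = √(0.00106 + 0.00248) = 0.0595, so δp = 0.00273.
Q = p − z + q: δQ = √(δp² + δz² + δq²) = √(7.44e-06 + 4.49e-07 + 2.25e-06) = 0.00318
Q = 0.0594.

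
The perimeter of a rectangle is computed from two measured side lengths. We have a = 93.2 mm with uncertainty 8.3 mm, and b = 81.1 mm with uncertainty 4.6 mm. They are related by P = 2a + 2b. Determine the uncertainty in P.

19.0 mm

P is a linear combination, so absolute uncertainties add in quadrature:
  (2·δa)² = 276;  (2·δb)² = 84.6
δP = √(360) = 19.0 mm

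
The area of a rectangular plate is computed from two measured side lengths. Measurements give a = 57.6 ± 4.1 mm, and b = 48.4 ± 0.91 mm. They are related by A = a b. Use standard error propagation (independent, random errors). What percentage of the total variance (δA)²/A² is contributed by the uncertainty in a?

93.5%

(δA/A)² = (1·δa/a)² + (1·δb/b)²
  a term: (1×0.0712)² = 0.00507
  b term: (1×0.0188)² = 0.000354
Total = 0.00542. Share from a = 0.00507/0.00542 = 0.935.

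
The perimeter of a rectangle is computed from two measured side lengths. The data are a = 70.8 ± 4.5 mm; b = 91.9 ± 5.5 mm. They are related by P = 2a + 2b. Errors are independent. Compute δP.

Absolute uncertainties add in quadrature for a linear combination:
  (2·δa)² = 81.0;  (2·δb)² = 121
δP = √(202) = 14.2 mm

14.2 mm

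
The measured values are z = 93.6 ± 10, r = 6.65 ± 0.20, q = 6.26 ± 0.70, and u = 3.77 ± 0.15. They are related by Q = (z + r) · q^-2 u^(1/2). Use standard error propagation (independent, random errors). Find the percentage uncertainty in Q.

24.6%

Let w = z + r = 100. δw = √(δz² + δr²) = √(100 + 0.0400) = 10.0, so δw/w = 0.0998.
Q is then a monomial in w, q, u:
δQ/Q = √((δw/w)² + (-2·δq/q)² + (½·δu/u)²) = √(0.00995 + 0.0500 + 0.000396) = 0.246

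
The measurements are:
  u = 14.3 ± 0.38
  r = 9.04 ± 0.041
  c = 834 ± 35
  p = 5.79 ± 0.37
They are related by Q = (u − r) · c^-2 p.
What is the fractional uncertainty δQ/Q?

0.128

Let w = u − r = 5.26. δw = √(δu² + δr²) = √(0.144 + 0.00168) = 0.382, so δw/w = 0.0727.
Q is then a monomial in w, c, p:
δQ/Q = √((δw/w)² + (-2·δc/c)² + (1·δp/p)²) = √(0.00528 + 0.00704 + 0.00408) = 0.128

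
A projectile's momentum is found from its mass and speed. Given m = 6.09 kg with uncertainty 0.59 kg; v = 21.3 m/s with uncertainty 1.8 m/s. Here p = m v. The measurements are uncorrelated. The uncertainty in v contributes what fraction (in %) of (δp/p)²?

(δp/p)² = (1·δm/m)² + (1·δv/v)²
  m term: (1×0.0969)² = 0.00939
  v term: (1×0.0845)² = 0.00714
Total = 0.0165. Share from v = 0.00714/0.0165 = 0.432.

43.2%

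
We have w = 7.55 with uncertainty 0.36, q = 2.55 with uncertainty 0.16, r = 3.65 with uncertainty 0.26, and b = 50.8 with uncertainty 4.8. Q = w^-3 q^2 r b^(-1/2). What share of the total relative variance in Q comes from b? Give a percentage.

5.13%

(δQ/Q)² = (-3·δw/w)² + (2·δq/q)² + (1·δr/r)² + (−½·δb/b)²
  w term: (-3×0.0477)² = 0.0205
  q term: (2×0.0627)² = 0.0157
  r term: (1×0.0712)² = 0.00507
  b term: (-0.5×0.0945)² = 0.00223
Total = 0.0435. Share from b = 0.00223/0.0435 = 0.0513.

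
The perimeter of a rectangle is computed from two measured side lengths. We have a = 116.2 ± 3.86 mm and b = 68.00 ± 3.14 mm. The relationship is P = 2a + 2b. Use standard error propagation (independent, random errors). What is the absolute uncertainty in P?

P is a linear combination, so absolute uncertainties add in quadrature:
  (2·δa)² = 59.6;  (2·δb)² = 39.4
δP = √(99.0) = 9.95 mm

9.95 mm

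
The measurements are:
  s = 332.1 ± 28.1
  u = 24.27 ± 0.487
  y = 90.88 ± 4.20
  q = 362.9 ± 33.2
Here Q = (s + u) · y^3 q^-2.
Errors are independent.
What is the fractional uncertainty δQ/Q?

Let w = s + u = 356.4. δw = √(δs² + δu²) = √(790 + 0.237) = 28.1, so δw/w = 0.0789.
Q is then a monomial in w, y, q:
δQ/Q = √((δw/w)² + (3·δy/y)² + (-2·δq/q)²) = √(0.00622 + 0.0192 + 0.0335) = 0.243

0.243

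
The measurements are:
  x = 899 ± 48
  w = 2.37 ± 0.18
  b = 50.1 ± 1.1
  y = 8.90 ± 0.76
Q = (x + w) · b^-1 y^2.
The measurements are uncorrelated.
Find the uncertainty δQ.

257

Let u = x + w = 901. δu = √(δx² + δw²) = √(2300 + 0.0324) = 48.0, so δu/u = 0.0533.
Q is then a monomial in u, b, y:
δQ/Q = √((δu/u)² + (-1·δb/b)² + (2·δy/y)²) = √(0.00284 + 0.000482 + 0.0292) = 0.180
Q = 1430, so δQ = 0.180 × 1430 = 257.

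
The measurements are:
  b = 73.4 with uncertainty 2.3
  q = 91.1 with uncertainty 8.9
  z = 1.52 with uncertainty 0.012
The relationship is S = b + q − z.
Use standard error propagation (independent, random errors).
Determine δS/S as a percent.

5.64%

Absolute uncertainties add in quadrature for a linear combination:
  (δb)² = 5.29;  (δq)² = 79.2;  (δz)² = 0.000144
δS = √(84.5) = 9.19
S = 163, so δS/S = 9.19/163 = 0.0564.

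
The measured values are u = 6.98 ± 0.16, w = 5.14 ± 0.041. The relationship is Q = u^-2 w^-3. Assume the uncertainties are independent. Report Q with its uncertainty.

Each factor contributes (exponent × relative error)² to (δQ/Q)²:
  (-2·δu/u)² = (-2×0.0229)² = 0.00210;  (-3·δw/w)² = (-3×0.00798)² = 0.000573
δQ/Q = √(0.00267) = 0.0517
Q = 0.000151, so δQ = 0.0517 × 0.000151 = 7.82e-06.

(1.51 ± 0.0782) × 10^-4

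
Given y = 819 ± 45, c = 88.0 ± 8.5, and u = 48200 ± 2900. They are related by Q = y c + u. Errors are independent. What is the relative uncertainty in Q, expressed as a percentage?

Let p = y·c = 72100. δp/p = √((1·δy/y)² + (1·δc/c)²) = √(0.00302 + 0.00933) = 0.111, so δp = 8010.
Q = p + u: δQ = √(δp² + δu²) = √(6.41e+07 + 8.41e+06) = 8520
Q = 1.2e+05, so δQ/Q = 8520/1.2e+05 = 0.0708.

7.08%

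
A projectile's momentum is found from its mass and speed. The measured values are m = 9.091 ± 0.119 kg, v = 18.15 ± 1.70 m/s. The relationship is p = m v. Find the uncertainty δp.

For a monomial p ∝ m, v, fractional errors add in quadrature:
  (1·δm/m)² = (1×0.0131)² = 0.000171;  (1·δv/v)² = (1×0.0937)² = 0.00877
δp/p = √(0.00894) = 0.0946
p = 165.0 kg·m/s, so δp = 0.0946 × 165.0 = 15.6 kg·m/s.

15.6 kg·m/s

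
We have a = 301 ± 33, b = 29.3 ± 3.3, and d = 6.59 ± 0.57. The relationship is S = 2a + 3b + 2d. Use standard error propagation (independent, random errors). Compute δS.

66.7

Each term contributes (cᵢ δxᵢ)² to (δS)²:
  (2·δa)² = 4360;  (3·δb)² = 98.0;  (2·δd)² = 1.30
δS = √(4460) = 66.7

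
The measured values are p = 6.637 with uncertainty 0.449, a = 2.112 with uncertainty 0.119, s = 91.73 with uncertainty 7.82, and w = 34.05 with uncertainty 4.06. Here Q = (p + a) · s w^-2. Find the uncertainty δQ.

0.179

Let u = p + a = 8.749. δu = √(δp² + δa²) = √(0.202 + 0.0142) = 0.465, so δu/u = 0.0531.
Q is then a monomial in u, s, w:
δQ/Q = √((δu/u)² + (1·δs/s)² + (-2·δw/w)²) = √(0.00282 + 0.00727 + 0.0569) = 0.259
Q = 0.6922, so δQ = 0.259 × 0.6922 = 0.179.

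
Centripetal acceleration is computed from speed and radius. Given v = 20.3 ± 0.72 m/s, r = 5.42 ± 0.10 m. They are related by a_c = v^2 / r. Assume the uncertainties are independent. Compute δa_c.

a_c is a product of powers, so relative uncertainties combine in quadrature:
  (2·δv/v)² = (2×0.0355)² = 0.00503;  (-1·δr/r)² = (-1×0.0185)² = 0.000340
δa_c/a_c = √(0.00537) = 0.0733
a_c = 76.0 m/s^2, so δa_c = 0.0733 × 76.0 = 5.57 m/s^2.

5.57 m/s^2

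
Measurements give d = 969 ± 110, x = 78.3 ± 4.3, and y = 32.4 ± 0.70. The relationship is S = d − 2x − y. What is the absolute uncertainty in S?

110

For a sum/difference, combine absolute errors in quadrature:
  (δd)² = 12100;  (2·δx)² = 74.0;  (δy)² = 0.490
δS = √(12200) = 110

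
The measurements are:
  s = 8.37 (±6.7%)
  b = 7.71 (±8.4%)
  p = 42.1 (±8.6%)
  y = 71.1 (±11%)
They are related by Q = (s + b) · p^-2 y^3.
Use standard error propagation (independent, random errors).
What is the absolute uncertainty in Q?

1230

Let u = s + b = 16.1. δu = √(δs² + δb²) = √(0.314 + 0.419) = 0.857, so δu/u = 0.0533.
Q is then a monomial in u, p, y:
δQ/Q = √((δu/u)² + (-2·δp/p)² + (3·δy/y)²) = √(0.00284 + 0.0296 + 0.109) = 0.376
Q = 3260, so δQ = 0.376 × 3260 = 1230.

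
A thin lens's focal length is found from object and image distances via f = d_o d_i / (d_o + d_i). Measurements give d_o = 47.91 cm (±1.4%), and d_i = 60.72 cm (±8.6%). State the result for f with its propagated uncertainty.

∂f/∂d_o = (d_i/(d_o+d_i))² = 0.312;  ∂f/∂d_i = (d_o/(d_o+d_i))² = 0.195
δf = √((∂f/∂d_o · δd_o)² + (∂f/∂d_i · δd_i)²) = √(0.0439 + 1.03) = 1.04 cm
f = 26.78 cm.

26.78 ± 1.04 cm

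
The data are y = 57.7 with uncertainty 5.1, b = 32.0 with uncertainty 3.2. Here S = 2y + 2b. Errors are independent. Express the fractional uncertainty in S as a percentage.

6.71%

Absolute uncertainties add in quadrature for a linear combination:
  (2·δy)² = 104;  (2·δb)² = 41.0
δS = √(145) = 12.0
S = 179, so δS/S = 12.0/179 = 0.0671.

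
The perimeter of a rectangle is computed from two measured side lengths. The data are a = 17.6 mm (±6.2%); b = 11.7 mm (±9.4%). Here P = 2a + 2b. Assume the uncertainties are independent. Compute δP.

3.10 mm

Each term contributes (cᵢ δxᵢ)² to (δP)²:
  (2·δa)² = 4.76;  (2·δb)² = 4.84
δP = √(9.60) = 3.10 mm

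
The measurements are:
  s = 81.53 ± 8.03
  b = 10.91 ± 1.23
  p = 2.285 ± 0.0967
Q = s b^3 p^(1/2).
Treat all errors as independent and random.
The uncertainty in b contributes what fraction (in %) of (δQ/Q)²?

(δQ/Q)² = (1·δs/s)² + (3·δb/b)² + (½·δp/p)²
  s term: (1×0.0985)² = 0.00970
  b term: (3×0.113)² = 0.114
  p term: (0.5×0.0423)² = 0.000448
Total = 0.125. Share from b = 0.114/0.125 = 0.919.

91.9%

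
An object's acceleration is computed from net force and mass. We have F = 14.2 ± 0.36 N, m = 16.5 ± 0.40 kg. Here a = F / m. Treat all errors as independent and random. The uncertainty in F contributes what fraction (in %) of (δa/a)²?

52.2%

(δa/a)² = (1·δF/F)² + (-1·δm/m)²
  F term: (1×0.0254)² = 0.000643
  m term: (-1×0.0242)² = 0.000588
Total = 0.00123. Share from F = 0.000643/0.00123 = 0.522.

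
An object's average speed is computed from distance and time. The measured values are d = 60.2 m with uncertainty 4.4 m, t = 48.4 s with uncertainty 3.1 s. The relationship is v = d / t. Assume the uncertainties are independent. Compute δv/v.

Relative error in a monomial: (δv/v)² = Σ (nᵢ · δxᵢ/xᵢ)².
  (1·δd/d)² = (1×0.0731)² = 0.00534;  (-1·δt/t)² = (-1×0.0640)² = 0.00410
δv/v = √(0.00944) = 0.0972

0.0972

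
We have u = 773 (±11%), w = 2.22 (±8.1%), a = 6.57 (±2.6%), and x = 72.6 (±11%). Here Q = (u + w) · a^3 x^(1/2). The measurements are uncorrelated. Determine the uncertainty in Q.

2.72e+05

Let h = u + w = 775. δh = √(δu² + δw²) = √(7230 + 0.0323) = 85.0, so δh/h = 0.110.
Q is then a monomial in h, a, x:
δQ/Q = √((δh/h)² + (3·δa/a)² + (½·δx/x)²) = √(0.0120 + 0.00608 + 0.00302) = 0.145
Q = 1.87e+06, so δQ = 0.145 × 1.87e+06 = 2.72e+05.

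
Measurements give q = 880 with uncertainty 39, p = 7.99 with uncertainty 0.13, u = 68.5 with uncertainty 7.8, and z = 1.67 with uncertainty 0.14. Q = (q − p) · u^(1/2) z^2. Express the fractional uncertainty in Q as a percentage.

18.3%

Let w = q − p = 872. δw = √(δq² + δp²) = √(1520 + 0.0169) = 39.0, so δw/w = 0.0447.
Q is then a monomial in w, u, z:
δQ/Q = √((δw/w)² + (½·δu/u)² + (2·δz/z)²) = √(0.00200 + 0.00324 + 0.0281) = 0.183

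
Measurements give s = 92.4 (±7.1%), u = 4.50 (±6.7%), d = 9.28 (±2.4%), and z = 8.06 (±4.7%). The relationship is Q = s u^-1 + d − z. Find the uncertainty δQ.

2.05

Let p = s·u^-1 = 20.5. δp/p = √((1·δs/s)² + (-1·δu/u)²) = √(0.00504 + 0.00449) = 0.0976, so δp = 2.00.
Q = p + d − z: δQ = √(δp² + δd² + δz²) = √(4.02 + 0.0496 + 0.144) = 2.05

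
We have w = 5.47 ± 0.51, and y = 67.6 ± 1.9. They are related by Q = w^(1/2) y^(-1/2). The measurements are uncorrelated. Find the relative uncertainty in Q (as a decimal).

Each factor contributes (exponent × relative error)² to (δQ/Q)²:
  (½·δw/w)² = (0.5×0.0932)² = 0.00217;  (−½·δy/y)² = (-0.5×0.0281)² = 0.000197
δQ/Q = √(0.00237) = 0.0487

0.0487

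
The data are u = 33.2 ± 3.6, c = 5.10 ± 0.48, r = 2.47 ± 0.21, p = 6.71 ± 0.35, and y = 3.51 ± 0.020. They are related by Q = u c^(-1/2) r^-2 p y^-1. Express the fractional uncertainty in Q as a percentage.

Q is a product of powers, so relative uncertainties combine in quadrature:
  (1·δu/u)² = (1×0.108)² = 0.0118;  (−½·δc/c)² = (-0.5×0.0941)² = 0.00221;  (-2·δr/r)² = (-2×0.0850)² = 0.0289;  (1·δp/p)² = (1×0.0522)² = 0.00272;  (-1·δy/y)² = (-1×0.00570)² = 3.25e-05
δQ/Q = √(0.0456) = 0.214

21.4%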